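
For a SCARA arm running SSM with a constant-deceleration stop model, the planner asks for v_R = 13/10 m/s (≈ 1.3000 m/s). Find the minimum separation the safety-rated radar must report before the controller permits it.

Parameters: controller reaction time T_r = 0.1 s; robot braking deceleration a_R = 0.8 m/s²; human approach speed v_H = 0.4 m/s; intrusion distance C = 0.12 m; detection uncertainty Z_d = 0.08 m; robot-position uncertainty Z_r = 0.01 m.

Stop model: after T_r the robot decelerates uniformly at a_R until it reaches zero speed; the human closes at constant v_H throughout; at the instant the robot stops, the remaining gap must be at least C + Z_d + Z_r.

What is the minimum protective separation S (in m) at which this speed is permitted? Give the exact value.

S_min = 1669/800 m = 2.0863 m

stop time T_s = (13/10)/(4/5) = 1.6250 s
robot in T_r: 1.3000·0.1000 = 0.1300 m
robot under decel: 1.3000²/(2·0.8000) = 1.0562 m
person approaches 0.4000·(0.1000+1.6250) = 0.6900 m
residual clearance needed = 0.1200+0.0800+0.0100 = 0.2100 m
S_min ≈ 0.1300+1.0562+0.6900+0.2100  ⇒  S_min = 1669/800 m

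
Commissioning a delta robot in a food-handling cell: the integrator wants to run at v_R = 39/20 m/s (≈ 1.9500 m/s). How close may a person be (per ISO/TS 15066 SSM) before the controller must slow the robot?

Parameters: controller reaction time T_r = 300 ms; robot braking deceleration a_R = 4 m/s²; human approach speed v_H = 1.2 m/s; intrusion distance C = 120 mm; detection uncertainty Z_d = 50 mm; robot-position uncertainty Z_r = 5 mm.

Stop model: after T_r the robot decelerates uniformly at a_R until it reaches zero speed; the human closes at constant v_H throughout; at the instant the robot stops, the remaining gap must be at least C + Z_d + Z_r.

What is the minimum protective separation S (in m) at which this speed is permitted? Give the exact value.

S_min = 6977/3200 m = 2.1803 m

braking lasts T_s = (39/20)/4 = 0.4875 s
robot covers v_R·T_r = 1.9500·0.3000 = 0.5850 m before braking
robot covers 1.9500·0.4875 − ½·4.0000·0.4875² = 0.4753 m while stopping
person approaches 1.2000·(0.3000+0.4875) = 0.9450 m
margins: 0.1200+0.0500+0.0050 = 0.1750 m
S_min ≈ 0.5850+0.4753+0.9450+0.1750  ⇒  S_min = 6977/3200 m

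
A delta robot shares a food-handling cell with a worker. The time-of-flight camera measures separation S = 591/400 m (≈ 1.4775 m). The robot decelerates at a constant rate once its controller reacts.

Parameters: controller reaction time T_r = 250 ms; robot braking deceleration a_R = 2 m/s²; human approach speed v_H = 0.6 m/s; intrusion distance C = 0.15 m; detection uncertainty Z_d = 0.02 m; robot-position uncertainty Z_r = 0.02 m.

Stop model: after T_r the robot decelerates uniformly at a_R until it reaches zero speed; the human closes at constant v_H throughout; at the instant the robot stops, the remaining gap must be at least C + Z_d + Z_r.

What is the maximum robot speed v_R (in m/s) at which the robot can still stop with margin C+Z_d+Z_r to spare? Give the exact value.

v_R_max = 13/10 m/s = 1.3000 m/s

collect terms ⇒ (1/4)·v_R² + (11/20)·v_R + (-91/80) = 0
  disc = (11/20)² − 4·(1/4)·(-91/80) = 36/25 ; √disc = 6/5
  v_R = (−(11/20) + 6/5) / (2·(1/4)) = 13/10 m/s
check:
T_s = v_R/a_R = (13/10)/2 = 0.6500 s
reaction-phase robot travel = 1.3000·0.2500 = 0.3250 m
robot covers 1.3000·0.6500 − ½·2.0000·0.6500² = 0.4225 m while stopping
person approaches 0.6000·(0.2500+0.6500) = 0.5400 m
margins: 0.1500+0.0200+0.0200 = 0.1900 m
sum ≈ 0.3250+0.4225+0.5400+0.1900 ≈ 1.4775 m = S ✓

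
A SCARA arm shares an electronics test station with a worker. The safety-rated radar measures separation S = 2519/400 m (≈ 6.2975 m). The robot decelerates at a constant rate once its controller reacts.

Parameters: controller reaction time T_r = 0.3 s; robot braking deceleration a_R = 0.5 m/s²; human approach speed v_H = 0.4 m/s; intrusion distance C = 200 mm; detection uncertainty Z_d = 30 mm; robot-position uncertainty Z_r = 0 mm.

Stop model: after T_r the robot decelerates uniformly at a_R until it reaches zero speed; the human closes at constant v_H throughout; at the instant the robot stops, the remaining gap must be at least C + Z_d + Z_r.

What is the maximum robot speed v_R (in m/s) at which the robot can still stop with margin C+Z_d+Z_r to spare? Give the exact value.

collect terms ⇒ (1)·v_R² + (11/10)·v_R + (-2379/400) = 0
  disc = (11/10)² − 4·(1)·(-2379/400) = 25 ; √disc = 5
  v_R = (−(11/10) + 5) / (2·(1)) = 39/20 m/s
check:
T_s = v_R/a_R = (39/20)/(1/2) = 3.9000 s
robot covers v_R·T_r = 1.9500·0.3000 = 0.5850 m before braking
robot under decel: 1.9500²/(2·0.5000) = 3.8025 m
human over T_r+T_s: 0.4000·(0.3000+3.9000) = 1.6800 m
margins: 0.2000+0.0300+0.0000 = 0.2300 m
sum ≈ 0.5850+3.8025+1.6800+0.2300 ≈ 6.2975 m = S ✓

v_R_max = 39/20 m/s = 1.9500 m/s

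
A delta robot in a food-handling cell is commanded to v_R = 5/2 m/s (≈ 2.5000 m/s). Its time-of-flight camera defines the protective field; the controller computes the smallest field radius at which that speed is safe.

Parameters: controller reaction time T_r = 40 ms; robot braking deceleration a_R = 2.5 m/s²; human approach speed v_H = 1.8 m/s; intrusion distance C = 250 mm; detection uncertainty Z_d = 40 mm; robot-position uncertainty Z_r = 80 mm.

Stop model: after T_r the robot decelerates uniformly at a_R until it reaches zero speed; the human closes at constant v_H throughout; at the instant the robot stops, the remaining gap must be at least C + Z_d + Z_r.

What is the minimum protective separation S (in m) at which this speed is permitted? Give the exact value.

T_s = v_R/a_R = (5/2)/(5/2) = 1.0000 s
robot covers v_R·T_r = 2.5000·0.0400 = 0.1000 m before braking
robot under decel: 2.5000²/(2·2.5000) = 1.2500 m
person approaches 1.8000·(0.0400+1.0000) = 1.8720 m
residual clearance needed = 0.2500+0.0400+0.0800 = 0.3700 m
S_min ≈ 0.1000+1.2500+1.8720+0.3700  ⇒  S_min = 449/125 m

S_min = 449/125 m = 3.5920 m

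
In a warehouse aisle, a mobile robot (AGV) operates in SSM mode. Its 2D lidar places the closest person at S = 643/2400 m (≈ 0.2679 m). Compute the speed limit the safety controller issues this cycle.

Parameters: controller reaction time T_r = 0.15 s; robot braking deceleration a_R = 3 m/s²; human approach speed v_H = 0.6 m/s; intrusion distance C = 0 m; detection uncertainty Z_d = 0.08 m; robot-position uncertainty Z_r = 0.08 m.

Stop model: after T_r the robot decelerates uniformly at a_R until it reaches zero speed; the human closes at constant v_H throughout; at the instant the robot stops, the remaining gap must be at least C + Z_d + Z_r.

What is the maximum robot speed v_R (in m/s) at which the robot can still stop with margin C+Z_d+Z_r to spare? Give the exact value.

quadratic (1/6)·v² + (7/20)·v + (-43/2400) = 0
  disc = (7/20)² − 4·(1/6)·(-43/2400) = 121/900 ; √disc = 11/30
  v_R = (−(7/20) + 11/30) / (2·(1/6)) = 1/20 m/s
check:
T_s = v_R/a_R = (1/20)/3 = 0.0167 s
robot covers v_R·T_r = 0.0500·0.1500 = 0.0075 m before braking
braking distance = 0.0500²/(2·3.0000) = 0.0004 m
human over T_r+T_s: 0.6000·(0.1500+0.0167) = 0.1000 m
C+Z_d+Z_r = 0.0000+0.0800+0.0800 = 0.1600 m
sum ≈ 0.0075+0.0004+0.1000+0.1600 ≈ 0.2679 m = S ✓

v_R_max = 1/20 m/s = 0.0500 m/s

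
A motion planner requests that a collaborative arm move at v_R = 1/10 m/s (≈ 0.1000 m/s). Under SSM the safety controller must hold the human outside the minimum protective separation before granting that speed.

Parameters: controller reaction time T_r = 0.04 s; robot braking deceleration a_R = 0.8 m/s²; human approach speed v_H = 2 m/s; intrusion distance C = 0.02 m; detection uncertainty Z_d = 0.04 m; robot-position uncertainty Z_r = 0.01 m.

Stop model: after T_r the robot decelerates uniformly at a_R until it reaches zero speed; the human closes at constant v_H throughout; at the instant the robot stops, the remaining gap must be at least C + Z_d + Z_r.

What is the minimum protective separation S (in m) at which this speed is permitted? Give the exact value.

stop time T_s = (1/10)/(4/5) = 0.1250 s
robot in T_r: 0.1000·0.0400 = 0.0040 m
robot under decel: 0.1000²/(2·0.8000) = 0.0063 m
human over T_r+T_s: 2.0000·(0.0400+0.1250) = 0.3300 m
margins: 0.0200+0.0400+0.0100 = 0.0700 m
S_min ≈ 0.0040+0.0063+0.3300+0.0700  ⇒  S_min = 1641/4000 m

S_min = 1641/4000 m = 0.4103 m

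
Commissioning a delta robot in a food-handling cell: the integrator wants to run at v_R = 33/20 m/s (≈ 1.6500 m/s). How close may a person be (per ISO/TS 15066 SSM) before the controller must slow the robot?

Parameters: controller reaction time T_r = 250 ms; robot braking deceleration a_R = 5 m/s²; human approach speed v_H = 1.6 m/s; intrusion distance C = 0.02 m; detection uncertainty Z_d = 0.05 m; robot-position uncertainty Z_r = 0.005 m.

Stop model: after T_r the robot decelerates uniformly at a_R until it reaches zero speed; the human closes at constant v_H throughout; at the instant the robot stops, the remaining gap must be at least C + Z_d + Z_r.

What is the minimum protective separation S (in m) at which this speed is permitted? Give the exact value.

S_min = 6751/4000 m = 1.6878 m

stop time T_s = (33/20)/5 = 0.3300 s
robot in T_r: 1.6500·0.2500 = 0.4125 m
robot under decel: 1.6500²/(2·5.0000) = 0.2722 m
person approaches 1.6000·(0.2500+0.3300) = 0.9280 m
residual clearance needed = 0.0200+0.0500+0.0050 = 0.0750 m
S_min ≈ 0.4125+0.2722+0.9280+0.0750  ⇒  S_min = 6751/4000 m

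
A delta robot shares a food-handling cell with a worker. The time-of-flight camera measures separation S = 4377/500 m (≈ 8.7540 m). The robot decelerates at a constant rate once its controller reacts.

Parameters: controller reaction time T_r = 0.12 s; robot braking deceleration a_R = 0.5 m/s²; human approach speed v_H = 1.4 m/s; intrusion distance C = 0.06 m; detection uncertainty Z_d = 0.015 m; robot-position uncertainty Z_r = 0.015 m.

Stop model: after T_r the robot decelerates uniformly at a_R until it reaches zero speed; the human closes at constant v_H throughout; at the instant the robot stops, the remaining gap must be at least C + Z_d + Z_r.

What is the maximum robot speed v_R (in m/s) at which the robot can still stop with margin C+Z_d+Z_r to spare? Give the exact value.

collect terms ⇒ (1)·v_R² + (73/25)·v_R + (-1062/125) = 0
  disc = (73/25)² − 4·(1)·(-1062/125) = 26569/625 ; √disc = 163/25
  v_R = (−(73/25) + 163/25) / (2·(1)) = 9/5 m/s
check:
braking lasts T_s = (9/5)/(1/2) = 3.6000 s
reaction-phase robot travel = 1.8000·0.1200 = 0.2160 m
robot covers 1.8000·3.6000 − ½·0.5000·3.6000² = 3.2400 m while stopping
human over T_r+T_s: 1.4000·(0.1200+3.6000) = 5.2080 m
C+Z_d+Z_r = 0.0600+0.0150+0.0150 = 0.0900 m
sum ≈ 0.2160+3.2400+5.2080+0.0900 ≈ 8.7540 m = S ✓

v_R_max = 9/5 m/s = 1.8000 m/s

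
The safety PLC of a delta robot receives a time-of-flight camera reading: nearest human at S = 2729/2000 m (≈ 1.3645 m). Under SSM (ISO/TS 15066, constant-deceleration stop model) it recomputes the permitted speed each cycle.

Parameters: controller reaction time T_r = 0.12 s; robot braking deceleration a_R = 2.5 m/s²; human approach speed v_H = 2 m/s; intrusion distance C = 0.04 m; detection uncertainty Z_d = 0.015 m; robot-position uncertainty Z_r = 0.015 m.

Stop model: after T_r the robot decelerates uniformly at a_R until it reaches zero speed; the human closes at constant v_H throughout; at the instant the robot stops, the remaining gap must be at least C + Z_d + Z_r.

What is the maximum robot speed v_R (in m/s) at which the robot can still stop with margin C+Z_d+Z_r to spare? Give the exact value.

collect terms ⇒ (1/5)·v_R² + (23/25)·v_R + (-2109/2000) = 0
  disc = (23/25)² − 4·(1/5)·(-2109/2000) = 169/100 ; √disc = 13/10
  v_R = (−(23/25) + 13/10) / (2·(1/5)) = 19/20 m/s
check:
braking lasts T_s = (19/20)/(5/2) = 0.3800 s
robot covers v_R·T_r = 0.9500·0.1200 = 0.1140 m before braking
braking distance = 0.9500²/(2·2.5000) = 0.1805 m
human closes 2.0000·0.5000 = 1.0000 m
residual clearance needed = 0.0400+0.0150+0.0150 = 0.0700 m
sum ≈ 0.1140+0.1805+1.0000+0.0700 ≈ 1.3645 m = S ✓

v_R_max = 19/20 m/s = 0.9500 m/s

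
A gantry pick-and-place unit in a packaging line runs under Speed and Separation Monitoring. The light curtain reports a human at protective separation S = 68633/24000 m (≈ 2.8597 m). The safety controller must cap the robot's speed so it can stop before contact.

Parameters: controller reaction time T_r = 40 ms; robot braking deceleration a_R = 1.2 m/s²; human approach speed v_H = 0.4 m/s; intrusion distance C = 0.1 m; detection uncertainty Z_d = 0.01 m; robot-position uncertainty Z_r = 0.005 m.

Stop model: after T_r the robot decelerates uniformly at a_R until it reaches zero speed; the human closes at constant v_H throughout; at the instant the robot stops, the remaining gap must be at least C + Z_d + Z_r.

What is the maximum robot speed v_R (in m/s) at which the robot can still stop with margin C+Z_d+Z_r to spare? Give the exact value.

at the boundary: (5/12)·v² + (28/75)·v + (-65489/24000) = 0
  disc = (28/75)² − 4·(5/12)·(-65489/24000) = 187489/40000 ; √disc = 433/200
  v_R = (−(28/75) + 433/200) / (2·(5/12)) = 43/20 m/s
check:
braking lasts T_s = (43/20)/(6/5) = 1.7917 s
robot in T_r: 2.1500·0.0400 = 0.0860 m
braking distance = 2.1500²/(2·1.2000) = 1.9260 m
human over T_r+T_s: 0.4000·(0.0400+1.7917) = 0.7327 m
residual clearance needed = 0.1000+0.0100+0.0050 = 0.1150 m
sum ≈ 0.0860+1.9260+0.7327+0.1150 ≈ 2.8597 m = S ✓

v_R_max = 43/20 m/s = 2.1500 m/s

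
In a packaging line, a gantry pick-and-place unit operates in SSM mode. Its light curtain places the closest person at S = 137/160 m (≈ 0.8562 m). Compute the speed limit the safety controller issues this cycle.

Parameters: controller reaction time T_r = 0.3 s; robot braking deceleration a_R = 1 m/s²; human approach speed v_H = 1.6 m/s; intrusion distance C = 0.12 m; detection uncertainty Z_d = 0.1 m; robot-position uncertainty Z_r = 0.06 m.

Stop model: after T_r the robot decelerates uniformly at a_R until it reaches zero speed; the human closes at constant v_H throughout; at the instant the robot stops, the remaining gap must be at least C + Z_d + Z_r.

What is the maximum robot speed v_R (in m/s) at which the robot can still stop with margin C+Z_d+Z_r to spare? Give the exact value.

quadratic (1/2)·v² + (19/10)·v + (-77/800) = 0
  disc = (19/10)² − 4·(1/2)·(-77/800) = 1521/400 ; √disc = 39/20
  v_R = (−(19/10) + 39/20) / (2·(1/2)) = 1/20 m/s
check:
T_s = v_R/a_R = (1/20)/1 = 0.0500 s
robot covers v_R·T_r = 0.0500·0.3000 = 0.0150 m before braking
robot under decel: 0.0500²/(2·1.0000) = 0.0013 m
human closes 1.6000·0.3500 = 0.5600 m
residual clearance needed = 0.1200+0.1000+0.0600 = 0.2800 m
sum ≈ 0.0150+0.0013+0.5600+0.2800 ≈ 0.8562 m = S ✓

v_R_max = 1/20 m/s = 0.0500 m/s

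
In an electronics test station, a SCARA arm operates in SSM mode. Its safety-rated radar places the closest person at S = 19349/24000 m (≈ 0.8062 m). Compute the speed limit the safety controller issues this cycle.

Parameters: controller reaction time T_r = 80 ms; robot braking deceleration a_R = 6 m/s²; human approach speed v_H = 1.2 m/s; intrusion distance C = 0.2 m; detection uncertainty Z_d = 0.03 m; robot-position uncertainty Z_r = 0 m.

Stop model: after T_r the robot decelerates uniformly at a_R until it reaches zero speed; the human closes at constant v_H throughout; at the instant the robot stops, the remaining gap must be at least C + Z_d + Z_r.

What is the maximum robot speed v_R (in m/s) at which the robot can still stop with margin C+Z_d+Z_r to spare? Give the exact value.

v_R_max = 5/4 m/s = 1.2500 m/s

at the boundary: (1/12)·v² + (7/25)·v + (-461/960) = 0
  disc = (7/25)² − 4·(1/12)·(-461/960) = 85849/360000 ; √disc = 293/600
  v_R = (−(7/25) + 293/600) / (2·(1/12)) = 5/4 m/s
check:
braking lasts T_s = (5/4)/6 = 0.2083 s
robot in T_r: 1.2500·0.0800 = 0.1000 m
robot under decel: 1.2500²/(2·6.0000) = 0.1302 m
human closes 1.2000·0.2883 = 0.3460 m
residual clearance needed = 0.2000+0.0300+0.0000 = 0.2300 m
sum ≈ 0.1000+0.1302+0.3460+0.2300 ≈ 0.8062 m = S ✓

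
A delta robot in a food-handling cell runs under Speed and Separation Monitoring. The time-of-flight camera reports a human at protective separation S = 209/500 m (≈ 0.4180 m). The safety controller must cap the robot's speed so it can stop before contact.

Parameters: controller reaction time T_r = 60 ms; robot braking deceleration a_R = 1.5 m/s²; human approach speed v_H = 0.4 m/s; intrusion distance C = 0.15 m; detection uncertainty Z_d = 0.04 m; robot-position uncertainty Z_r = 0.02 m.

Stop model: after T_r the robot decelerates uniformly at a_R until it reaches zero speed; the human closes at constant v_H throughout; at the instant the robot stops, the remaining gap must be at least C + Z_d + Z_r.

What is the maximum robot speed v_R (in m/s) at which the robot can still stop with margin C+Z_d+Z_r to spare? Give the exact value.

quadratic (1/3)·v² + (49/150)·v + (-23/125) = 0
  disc = (49/150)² − 4·(1/3)·(-23/125) = 7921/22500 ; √disc = 89/150
  v_R = (−(49/150) + 89/150) / (2·(1/3)) = 2/5 m/s
check:
braking lasts T_s = (2/5)/(3/2) = 0.2667 s
robot covers v_R·T_r = 0.4000·0.0600 = 0.0240 m before braking
robot covers 0.4000·0.2667 − ½·1.5000·0.2667² = 0.0533 m while stopping
human over T_r+T_s: 0.4000·(0.0600+0.2667) = 0.1307 m
C+Z_d+Z_r = 0.1500+0.0400+0.0200 = 0.2100 m
sum ≈ 0.0240+0.0533+0.1307+0.2100 ≈ 0.4180 m = S ✓

v_R_max = 2/5 m/s = 0.4000 m/s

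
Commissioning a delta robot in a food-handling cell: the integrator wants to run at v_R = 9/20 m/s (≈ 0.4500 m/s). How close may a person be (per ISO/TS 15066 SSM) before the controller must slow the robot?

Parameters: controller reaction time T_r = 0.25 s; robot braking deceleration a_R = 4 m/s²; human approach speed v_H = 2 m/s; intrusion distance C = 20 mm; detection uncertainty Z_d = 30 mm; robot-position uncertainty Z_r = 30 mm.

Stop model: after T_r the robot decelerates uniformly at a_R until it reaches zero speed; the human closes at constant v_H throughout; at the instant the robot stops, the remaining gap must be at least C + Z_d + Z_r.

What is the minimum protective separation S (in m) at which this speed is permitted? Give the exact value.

S_min = 3017/3200 m = 0.9428 m

stop time T_s = (9/20)/4 = 0.1125 s
robot in T_r: 0.4500·0.2500 = 0.1125 m
robot under decel: 0.4500²/(2·4.0000) = 0.0253 m
human over T_r+T_s: 2.0000·(0.2500+0.1125) = 0.7250 m
residual clearance needed = 0.0200+0.0300+0.0300 = 0.0800 m
S_min ≈ 0.1125+0.0253+0.7250+0.0800  ⇒  S_min = 3017/3200 m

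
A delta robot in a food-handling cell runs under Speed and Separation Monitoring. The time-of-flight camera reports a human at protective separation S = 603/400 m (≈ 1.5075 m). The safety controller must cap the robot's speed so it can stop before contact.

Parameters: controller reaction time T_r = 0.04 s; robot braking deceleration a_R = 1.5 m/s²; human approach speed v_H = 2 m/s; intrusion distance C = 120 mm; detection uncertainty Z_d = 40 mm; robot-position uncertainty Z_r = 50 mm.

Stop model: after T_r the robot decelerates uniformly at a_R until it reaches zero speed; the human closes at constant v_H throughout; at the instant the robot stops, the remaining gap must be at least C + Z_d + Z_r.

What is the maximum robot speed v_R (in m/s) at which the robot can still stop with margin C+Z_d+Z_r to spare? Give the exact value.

at the boundary: (1/3)·v² + (103/75)·v + (-487/400) = 0
  disc = (103/75)² − 4·(1/3)·(-487/400) = 78961/22500 ; √disc = 281/150
  v_R = (−(103/75) + 281/150) / (2·(1/3)) = 3/4 m/s
check:
stop time T_s = (3/4)/(3/2) = 0.5000 s
reaction-phase robot travel = 0.7500·0.0400 = 0.0300 m
braking distance = 0.7500²/(2·1.5000) = 0.1875 m
human over T_r+T_s: 2.0000·(0.0400+0.5000) = 1.0800 m
margins: 0.1200+0.0400+0.0500 = 0.2100 m
sum ≈ 0.0300+0.1875+1.0800+0.2100 ≈ 1.5075 m = S ✓

v_R_max = 3/4 m/s = 0.7500 m/s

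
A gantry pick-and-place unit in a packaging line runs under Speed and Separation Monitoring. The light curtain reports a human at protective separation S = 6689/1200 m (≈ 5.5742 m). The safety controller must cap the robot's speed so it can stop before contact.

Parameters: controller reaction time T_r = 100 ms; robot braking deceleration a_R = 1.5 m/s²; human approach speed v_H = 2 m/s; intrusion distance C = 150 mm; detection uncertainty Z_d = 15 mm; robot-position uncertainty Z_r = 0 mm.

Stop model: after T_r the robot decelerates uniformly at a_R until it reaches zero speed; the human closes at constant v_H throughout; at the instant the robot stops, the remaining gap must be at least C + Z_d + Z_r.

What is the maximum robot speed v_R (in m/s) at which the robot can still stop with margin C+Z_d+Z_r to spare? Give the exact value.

quadratic (1/3)·v² + (43/30)·v + (-6251/1200) = 0
  disc = (43/30)² − 4·(1/3)·(-6251/1200) = 9 ; √disc = 3
  v_R = (−(43/30) + 3) / (2·(1/3)) = 47/20 m/s
check:
T_s = v_R/a_R = (47/20)/(3/2) = 1.5667 s
reaction-phase robot travel = 2.3500·0.1000 = 0.2350 m
robot covers 2.3500·1.5667 − ½·1.5000·1.5667² = 1.8408 m while stopping
human over T_r+T_s: 2.0000·(0.1000+1.5667) = 3.3333 m
margins: 0.1500+0.0150+0.0000 = 0.1650 m
sum ≈ 0.2350+1.8408+3.3333+0.1650 ≈ 5.5742 m = S ✓

v_R_max = 47/20 m/s = 2.3500 m/s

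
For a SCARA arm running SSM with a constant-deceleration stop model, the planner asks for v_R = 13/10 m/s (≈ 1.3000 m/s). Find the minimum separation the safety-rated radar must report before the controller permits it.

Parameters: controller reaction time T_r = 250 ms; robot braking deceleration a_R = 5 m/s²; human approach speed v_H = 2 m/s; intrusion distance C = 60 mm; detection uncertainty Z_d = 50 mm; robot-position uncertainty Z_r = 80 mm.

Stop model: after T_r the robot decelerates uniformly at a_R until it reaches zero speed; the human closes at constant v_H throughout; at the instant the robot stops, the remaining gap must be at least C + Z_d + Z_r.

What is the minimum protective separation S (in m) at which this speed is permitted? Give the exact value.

braking lasts T_s = (13/10)/5 = 0.2600 s
robot covers v_R·T_r = 1.3000·0.2500 = 0.3250 m before braking
braking distance = 1.3000²/(2·5.0000) = 0.1690 m
human over T_r+T_s: 2.0000·(0.2500+0.2600) = 1.0200 m
C+Z_d+Z_r = 0.0600+0.0500+0.0800 = 0.1900 m
S_min ≈ 0.3250+0.1690+1.0200+0.1900  ⇒  S_min = 213/125 m

S_min = 213/125 m = 1.7040 m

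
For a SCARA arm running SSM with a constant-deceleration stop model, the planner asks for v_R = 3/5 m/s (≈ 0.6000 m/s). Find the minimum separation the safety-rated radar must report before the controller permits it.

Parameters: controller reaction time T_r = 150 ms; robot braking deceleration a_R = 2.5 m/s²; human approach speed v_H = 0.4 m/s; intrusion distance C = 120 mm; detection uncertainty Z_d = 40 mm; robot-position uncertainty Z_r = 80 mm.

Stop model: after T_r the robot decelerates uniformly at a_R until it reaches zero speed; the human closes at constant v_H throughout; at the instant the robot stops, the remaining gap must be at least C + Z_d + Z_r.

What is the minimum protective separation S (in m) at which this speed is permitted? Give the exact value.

braking lasts T_s = (3/5)/(5/2) = 0.2400 s
robot in T_r: 0.6000·0.1500 = 0.0900 m
braking distance = 0.6000²/(2·2.5000) = 0.0720 m
human closes 0.4000·0.3900 = 0.1560 m
residual clearance needed = 0.1200+0.0400+0.0800 = 0.2400 m
S_min ≈ 0.0900+0.0720+0.1560+0.2400  ⇒  S_min = 279/500 m

S_min = 279/500 m = 0.5580 m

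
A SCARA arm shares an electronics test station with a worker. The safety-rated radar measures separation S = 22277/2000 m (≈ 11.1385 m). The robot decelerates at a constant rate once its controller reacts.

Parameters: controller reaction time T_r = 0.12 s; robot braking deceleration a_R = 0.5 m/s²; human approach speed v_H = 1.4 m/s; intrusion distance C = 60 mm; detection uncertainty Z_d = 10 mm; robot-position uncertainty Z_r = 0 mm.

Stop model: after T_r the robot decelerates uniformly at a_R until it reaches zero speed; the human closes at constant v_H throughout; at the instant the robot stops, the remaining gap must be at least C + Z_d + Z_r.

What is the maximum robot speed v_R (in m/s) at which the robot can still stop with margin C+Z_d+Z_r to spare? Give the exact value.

quadratic (1)·v² + (73/25)·v + (-21801/2000) = 0
  disc = (73/25)² − 4·(1)·(-21801/2000) = 130321/2500 ; √disc = 361/50
  v_R = (−(73/25) + 361/50) / (2·(1)) = 43/20 m/s
check:
T_s = v_R/a_R = (43/20)/(1/2) = 4.3000 s
robot covers v_R·T_r = 2.1500·0.1200 = 0.2580 m before braking
braking distance = 2.1500²/(2·0.5000) = 4.6225 m
person approaches 1.4000·(0.1200+4.3000) = 6.1880 m
C+Z_d+Z_r = 0.0600+0.0100+0.0000 = 0.0700 m
sum ≈ 0.2580+4.6225+6.1880+0.0700 ≈ 11.1385 m = S ✓

v_R_max = 43/20 m/s = 2.1500 m/s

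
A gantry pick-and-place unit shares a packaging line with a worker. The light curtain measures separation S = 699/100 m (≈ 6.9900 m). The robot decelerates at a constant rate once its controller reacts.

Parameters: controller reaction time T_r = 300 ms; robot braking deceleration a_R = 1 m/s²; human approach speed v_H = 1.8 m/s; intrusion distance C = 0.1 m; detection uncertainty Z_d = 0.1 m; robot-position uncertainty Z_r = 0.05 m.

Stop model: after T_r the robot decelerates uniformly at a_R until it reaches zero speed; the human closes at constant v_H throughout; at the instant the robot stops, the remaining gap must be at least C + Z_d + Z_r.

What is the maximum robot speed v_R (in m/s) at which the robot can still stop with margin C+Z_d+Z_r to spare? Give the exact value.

v_R_max = 2 m/s = 2.0000 m/s

at the boundary: (1/2)·v² + (21/10)·v + (-31/5) = 0
  disc = (21/10)² − 4·(1/2)·(-31/5) = 1681/100 ; √disc = 41/10
  v_R = (−(21/10) + 41/10) / (2·(1/2)) = 2 m/s
check:
stop time T_s = 2/1 = 2.0000 s
robot in T_r: 2.0000·0.3000 = 0.6000 m
robot covers 2.0000·2.0000 − ½·1.0000·2.0000² = 2.0000 m while stopping
human closes 1.8000·2.3000 = 4.1400 m
residual clearance needed = 0.1000+0.1000+0.0500 = 0.2500 m
sum ≈ 0.6000+2.0000+4.1400+0.2500 ≈ 6.9900 m = S ✓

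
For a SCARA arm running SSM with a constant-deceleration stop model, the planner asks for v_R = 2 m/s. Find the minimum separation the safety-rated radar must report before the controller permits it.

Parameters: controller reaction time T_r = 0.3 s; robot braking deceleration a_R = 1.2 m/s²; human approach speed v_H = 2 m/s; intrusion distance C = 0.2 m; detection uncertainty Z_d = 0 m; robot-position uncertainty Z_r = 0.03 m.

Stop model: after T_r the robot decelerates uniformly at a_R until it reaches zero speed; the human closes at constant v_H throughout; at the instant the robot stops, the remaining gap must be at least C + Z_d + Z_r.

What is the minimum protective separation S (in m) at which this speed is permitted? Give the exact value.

T_s = v_R/a_R = 2/(6/5) = 1.6667 s
robot in T_r: 2.0000·0.3000 = 0.6000 m
robot under decel: 2.0000²/(2·1.2000) = 1.6667 m
human closes 2.0000·1.9667 = 3.9333 m
residual clearance needed = 0.2000+0.0000+0.0300 = 0.2300 m
S_min ≈ 0.6000+1.6667+3.9333+0.2300  ⇒  S_min = 643/100 m

S_min = 643/100 m = 6.4300 m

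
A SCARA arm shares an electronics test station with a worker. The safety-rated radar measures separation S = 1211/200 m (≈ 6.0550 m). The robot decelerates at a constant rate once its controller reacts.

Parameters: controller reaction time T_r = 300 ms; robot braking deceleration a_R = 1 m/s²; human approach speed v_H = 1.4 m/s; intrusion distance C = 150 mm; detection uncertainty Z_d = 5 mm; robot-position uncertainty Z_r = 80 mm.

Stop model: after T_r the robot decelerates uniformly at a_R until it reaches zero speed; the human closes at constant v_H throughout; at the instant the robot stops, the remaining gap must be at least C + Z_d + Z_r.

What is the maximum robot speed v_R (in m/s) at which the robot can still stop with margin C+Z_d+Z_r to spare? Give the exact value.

v_R_max = 2 m/s = 2.0000 m/s

at the boundary: (1/2)·v² + (17/10)·v + (-27/5) = 0
  disc = (17/10)² − 4·(1/2)·(-27/5) = 1369/100 ; √disc = 37/10
  v_R = (−(17/10) + 37/10) / (2·(1/2)) = 2 m/s
check:
stop time T_s = 2/1 = 2.0000 s
robot covers v_R·T_r = 2.0000·0.3000 = 0.6000 m before braking
robot under decel: 2.0000²/(2·1.0000) = 2.0000 m
person approaches 1.4000·(0.3000+2.0000) = 3.2200 m
C+Z_d+Z_r = 0.1500+0.0050+0.0800 = 0.2350 m
sum ≈ 0.6000+2.0000+3.2200+0.2350 ≈ 6.0550 m = S ✓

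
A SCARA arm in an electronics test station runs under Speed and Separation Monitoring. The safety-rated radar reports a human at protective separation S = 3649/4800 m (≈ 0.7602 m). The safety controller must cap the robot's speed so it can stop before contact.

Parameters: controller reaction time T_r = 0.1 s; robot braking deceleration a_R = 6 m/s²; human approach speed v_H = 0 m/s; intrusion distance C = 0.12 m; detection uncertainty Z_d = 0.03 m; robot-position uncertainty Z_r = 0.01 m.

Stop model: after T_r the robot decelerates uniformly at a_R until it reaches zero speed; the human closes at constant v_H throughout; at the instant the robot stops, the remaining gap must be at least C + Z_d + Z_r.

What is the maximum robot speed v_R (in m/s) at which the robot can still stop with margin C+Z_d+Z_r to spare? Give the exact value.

v_R_max = 43/20 m/s = 2.1500 m/s

quadratic (1/12)·v² + (1/10)·v + (-2881/4800) = 0
  disc = (1/10)² − 4·(1/12)·(-2881/4800) = 121/576 ; √disc = 11/24
  v_R = (−(1/10) + 11/24) / (2·(1/12)) = 43/20 m/s
check:
braking lasts T_s = (43/20)/6 = 0.3583 s
robot covers v_R·T_r = 2.1500·0.1000 = 0.2150 m before braking
braking distance = 2.1500²/(2·6.0000) = 0.3852 m
person approaches 0.0000·(0.1000+0.3583) = 0.0000 m
C+Z_d+Z_r = 0.1200+0.0300+0.0100 = 0.1600 m
sum ≈ 0.2150+0.3852+0.0000+0.1600 ≈ 0.7602 m = S ✓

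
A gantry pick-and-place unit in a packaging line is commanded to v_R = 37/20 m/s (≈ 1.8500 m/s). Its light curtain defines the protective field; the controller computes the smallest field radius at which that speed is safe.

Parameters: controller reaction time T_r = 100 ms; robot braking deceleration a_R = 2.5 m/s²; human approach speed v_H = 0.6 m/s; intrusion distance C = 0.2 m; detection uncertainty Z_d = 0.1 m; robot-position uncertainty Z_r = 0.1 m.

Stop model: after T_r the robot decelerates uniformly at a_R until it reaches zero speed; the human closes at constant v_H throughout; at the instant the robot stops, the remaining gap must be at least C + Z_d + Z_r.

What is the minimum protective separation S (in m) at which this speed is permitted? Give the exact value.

S_min = 3547/2000 m = 1.7735 m

stop time T_s = (37/20)/(5/2) = 0.7400 s
robot in T_r: 1.8500·0.1000 = 0.1850 m
robot covers 1.8500·0.7400 − ½·2.5000·0.7400² = 0.6845 m while stopping
human closes 0.6000·0.8400 = 0.5040 m
residual clearance needed = 0.2000+0.1000+0.1000 = 0.4000 m
S_min ≈ 0.1850+0.6845+0.5040+0.4000  ⇒  S_min = 3547/2000 m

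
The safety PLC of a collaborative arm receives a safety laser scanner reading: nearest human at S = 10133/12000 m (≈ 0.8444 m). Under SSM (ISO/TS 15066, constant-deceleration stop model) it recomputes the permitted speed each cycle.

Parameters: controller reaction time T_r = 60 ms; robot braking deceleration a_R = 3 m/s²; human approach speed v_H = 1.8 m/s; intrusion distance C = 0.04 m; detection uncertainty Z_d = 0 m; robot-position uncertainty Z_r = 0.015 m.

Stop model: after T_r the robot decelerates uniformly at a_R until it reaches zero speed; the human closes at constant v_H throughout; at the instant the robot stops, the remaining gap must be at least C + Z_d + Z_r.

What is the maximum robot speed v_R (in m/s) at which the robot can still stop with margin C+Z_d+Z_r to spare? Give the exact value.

collect terms ⇒ (1/6)·v_R² + (33/50)·v_R + (-8177/12000) = 0
  disc = (33/50)² − 4·(1/6)·(-8177/12000) = 80089/90000 ; √disc = 283/300
  v_R = (−(33/50) + 283/300) / (2·(1/6)) = 17/20 m/s
check:
stop time T_s = (17/20)/3 = 0.2833 s
robot in T_r: 0.8500·0.0600 = 0.0510 m
robot under decel: 0.8500²/(2·3.0000) = 0.1204 m
human over T_r+T_s: 1.8000·(0.0600+0.2833) = 0.6180 m
residual clearance needed = 0.0400+0.0000+0.0150 = 0.0550 m
sum ≈ 0.0510+0.1204+0.6180+0.0550 ≈ 0.8444 m = S ✓

v_R_max = 17/20 m/s = 0.8500 m/s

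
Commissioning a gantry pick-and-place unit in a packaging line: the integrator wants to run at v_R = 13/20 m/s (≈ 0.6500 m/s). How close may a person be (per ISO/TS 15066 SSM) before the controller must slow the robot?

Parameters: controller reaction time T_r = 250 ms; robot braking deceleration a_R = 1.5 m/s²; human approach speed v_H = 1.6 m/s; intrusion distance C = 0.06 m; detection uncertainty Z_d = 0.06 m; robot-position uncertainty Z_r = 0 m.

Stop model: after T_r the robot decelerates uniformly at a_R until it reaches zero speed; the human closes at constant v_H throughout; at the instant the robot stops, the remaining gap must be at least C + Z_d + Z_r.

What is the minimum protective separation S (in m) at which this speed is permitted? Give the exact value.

T_s = v_R/a_R = (13/20)/(3/2) = 0.4333 s
robot in T_r: 0.6500·0.2500 = 0.1625 m
braking distance = 0.6500²/(2·1.5000) = 0.1408 m
person approaches 1.6000·(0.2500+0.4333) = 1.0933 m
residual clearance needed = 0.0600+0.0600+0.0000 = 0.1200 m
S_min ≈ 0.1625+0.1408+1.0933+0.1200  ⇒  S_min = 91/60 m

S_min = 91/60 m = 1.5167 m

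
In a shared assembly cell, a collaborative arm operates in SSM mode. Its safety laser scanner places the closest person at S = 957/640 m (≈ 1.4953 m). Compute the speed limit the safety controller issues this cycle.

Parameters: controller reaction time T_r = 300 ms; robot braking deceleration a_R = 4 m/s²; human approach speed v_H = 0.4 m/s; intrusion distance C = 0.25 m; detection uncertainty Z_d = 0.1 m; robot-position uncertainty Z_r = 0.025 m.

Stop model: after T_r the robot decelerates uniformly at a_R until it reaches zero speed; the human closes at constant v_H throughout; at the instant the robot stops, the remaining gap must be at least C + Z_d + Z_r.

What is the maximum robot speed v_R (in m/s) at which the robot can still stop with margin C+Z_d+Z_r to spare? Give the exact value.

at the boundary: (1/8)·v² + (2/5)·v + (-3201/3200) = 0
  disc = (2/5)² − 4·(1/8)·(-3201/3200) = 169/256 ; √disc = 13/16
  v_R = (−(2/5) + 13/16) / (2·(1/8)) = 33/20 m/s
check:
braking lasts T_s = (33/20)/4 = 0.4125 s
robot in T_r: 1.6500·0.3000 = 0.4950 m
robot covers 1.6500·0.4125 − ½·4.0000·0.4125² = 0.3403 m while stopping
person approaches 0.4000·(0.3000+0.4125) = 0.2850 m
residual clearance needed = 0.2500+0.1000+0.0250 = 0.3750 m
sum ≈ 0.4950+0.3403+0.2850+0.3750 ≈ 1.4953 m = S ✓

v_R_max = 33/20 m/s = 1.6500 m/s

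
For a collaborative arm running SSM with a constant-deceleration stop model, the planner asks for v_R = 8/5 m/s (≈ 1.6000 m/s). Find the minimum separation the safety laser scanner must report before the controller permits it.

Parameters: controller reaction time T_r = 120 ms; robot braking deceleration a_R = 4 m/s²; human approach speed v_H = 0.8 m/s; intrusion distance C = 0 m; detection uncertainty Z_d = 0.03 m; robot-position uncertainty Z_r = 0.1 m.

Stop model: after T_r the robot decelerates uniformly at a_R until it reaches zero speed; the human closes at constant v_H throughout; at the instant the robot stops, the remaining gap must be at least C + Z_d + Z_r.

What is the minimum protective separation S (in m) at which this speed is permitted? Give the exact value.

S_min = 529/500 m = 1.0580 m

braking lasts T_s = (8/5)/4 = 0.4000 s
robot in T_r: 1.6000·0.1200 = 0.1920 m
robot covers 1.6000·0.4000 − ½·4.0000·0.4000² = 0.3200 m while stopping
human over T_r+T_s: 0.8000·(0.1200+0.4000) = 0.4160 m
C+Z_d+Z_r = 0.0000+0.0300+0.1000 = 0.1300 m
S_min ≈ 0.1920+0.3200+0.4160+0.1300  ⇒  S_min = 529/500 m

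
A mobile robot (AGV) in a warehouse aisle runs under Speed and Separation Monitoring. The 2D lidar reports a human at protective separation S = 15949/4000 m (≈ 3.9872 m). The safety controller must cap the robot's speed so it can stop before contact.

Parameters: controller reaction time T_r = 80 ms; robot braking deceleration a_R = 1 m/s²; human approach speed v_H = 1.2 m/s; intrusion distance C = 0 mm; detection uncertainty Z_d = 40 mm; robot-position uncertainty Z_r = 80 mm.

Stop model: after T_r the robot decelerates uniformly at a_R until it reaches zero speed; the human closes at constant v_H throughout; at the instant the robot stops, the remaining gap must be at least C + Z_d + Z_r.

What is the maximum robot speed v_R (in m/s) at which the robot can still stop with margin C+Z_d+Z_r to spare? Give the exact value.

collect terms ⇒ (1/2)·v_R² + (32/25)·v_R + (-3017/800) = 0
  disc = (32/25)² − 4·(1/2)·(-3017/800) = 91809/10000 ; √disc = 303/100
  v_R = (−(32/25) + 303/100) / (2·(1/2)) = 7/4 m/s
check:
stop time T_s = (7/4)/1 = 1.7500 s
robot covers v_R·T_r = 1.7500·0.0800 = 0.1400 m before braking
robot covers 1.7500·1.7500 − ½·1.0000·1.7500² = 1.5312 m while stopping
person approaches 1.2000·(0.0800+1.7500) = 2.1960 m
margins: 0.0000+0.0400+0.0800 = 0.1200 m
sum ≈ 0.1400+1.5312+2.1960+0.1200 ≈ 3.9872 m = S ✓

v_R_max = 7/4 m/s = 1.7500 m/s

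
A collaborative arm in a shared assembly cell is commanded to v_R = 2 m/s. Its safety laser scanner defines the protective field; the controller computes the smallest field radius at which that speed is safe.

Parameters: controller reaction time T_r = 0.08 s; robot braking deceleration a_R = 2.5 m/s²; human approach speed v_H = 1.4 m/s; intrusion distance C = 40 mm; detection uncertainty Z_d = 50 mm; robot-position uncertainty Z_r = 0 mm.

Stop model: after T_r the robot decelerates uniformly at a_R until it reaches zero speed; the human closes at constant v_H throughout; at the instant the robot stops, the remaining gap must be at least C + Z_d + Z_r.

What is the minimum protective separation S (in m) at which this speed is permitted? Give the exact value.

stop time T_s = 2/(5/2) = 0.8000 s
robot covers v_R·T_r = 2.0000·0.0800 = 0.1600 m before braking
robot covers 2.0000·0.8000 − ½·2.5000·0.8000² = 0.8000 m while stopping
human over T_r+T_s: 1.4000·(0.0800+0.8000) = 1.2320 m
margins: 0.0400+0.0500+0.0000 = 0.0900 m
S_min ≈ 0.1600+0.8000+1.2320+0.0900  ⇒  S_min = 1141/500 m

S_min = 1141/500 m = 2.2820 m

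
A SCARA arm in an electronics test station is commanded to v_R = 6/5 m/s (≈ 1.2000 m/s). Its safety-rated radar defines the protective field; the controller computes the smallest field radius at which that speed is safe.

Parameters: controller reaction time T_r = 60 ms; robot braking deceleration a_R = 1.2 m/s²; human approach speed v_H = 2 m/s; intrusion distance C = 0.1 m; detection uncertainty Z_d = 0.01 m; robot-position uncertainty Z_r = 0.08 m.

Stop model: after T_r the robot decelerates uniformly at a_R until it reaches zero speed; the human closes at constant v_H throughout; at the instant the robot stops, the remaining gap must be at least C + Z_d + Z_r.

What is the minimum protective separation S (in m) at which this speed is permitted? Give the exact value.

stop time T_s = (6/5)/(6/5) = 1.0000 s
robot covers v_R·T_r = 1.2000·0.0600 = 0.0720 m before braking
braking distance = 1.2000²/(2·1.2000) = 0.6000 m
human closes 2.0000·1.0600 = 2.1200 m
margins: 0.1000+0.0100+0.0800 = 0.1900 m
S_min ≈ 0.0720+0.6000+2.1200+0.1900  ⇒  S_min = 1491/500 m

S_min = 1491/500 m = 2.9820 m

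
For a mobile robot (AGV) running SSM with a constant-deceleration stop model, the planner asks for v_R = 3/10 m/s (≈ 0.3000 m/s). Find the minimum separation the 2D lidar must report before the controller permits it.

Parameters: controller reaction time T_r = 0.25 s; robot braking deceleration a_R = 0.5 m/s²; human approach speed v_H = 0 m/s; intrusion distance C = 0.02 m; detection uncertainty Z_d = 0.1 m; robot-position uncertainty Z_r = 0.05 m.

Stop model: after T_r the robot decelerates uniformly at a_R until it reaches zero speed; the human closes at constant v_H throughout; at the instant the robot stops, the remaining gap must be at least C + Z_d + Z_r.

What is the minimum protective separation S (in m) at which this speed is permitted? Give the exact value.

S_min = 67/200 m = 0.3350 m

braking lasts T_s = (3/10)/(1/2) = 0.6000 s
robot in T_r: 0.3000·0.2500 = 0.0750 m
braking distance = 0.3000²/(2·0.5000) = 0.0900 m
person approaches 0.0000·(0.2500+0.6000) = 0.0000 m
C+Z_d+Z_r = 0.0200+0.1000+0.0500 = 0.1700 m
S_min ≈ 0.0750+0.0900+0.0000+0.1700  ⇒  S_min = 67/200 m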